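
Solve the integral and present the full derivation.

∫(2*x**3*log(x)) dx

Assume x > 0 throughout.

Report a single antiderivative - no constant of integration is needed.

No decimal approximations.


Step 1. Integrate ∫(2*x**3*log(x)) dx by parts with u = log(x), dv = (2*x**3) dx, so v = x**4/2 [assuming x > 0]: now x**4*log(x)/2 + ∫(-x**3/2) dx.
Step 2. Evaluate the standard form: now x**4*log(x)/2 - x**4/8.
Answer: x**4*log(x)/2 - x**4/8.


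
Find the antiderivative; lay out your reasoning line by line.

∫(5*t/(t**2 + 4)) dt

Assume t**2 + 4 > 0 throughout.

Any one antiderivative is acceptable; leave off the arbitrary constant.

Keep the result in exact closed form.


Step 1. Substitute u = t**2 + 4, turning ∫(5*t/(t**2 + 4)) dt into ∫(5/(2*u)) du: now ∫(5/(2*u)) du.
Step 2. Evaluate the standard form [assuming u > 0]: now 5*log(u)/2.
Step 3. Substitute back u = t**2 + 4: now 5*log(t**2 + 4)/2.
Answer: 5*log(t**2 + 4)/2.


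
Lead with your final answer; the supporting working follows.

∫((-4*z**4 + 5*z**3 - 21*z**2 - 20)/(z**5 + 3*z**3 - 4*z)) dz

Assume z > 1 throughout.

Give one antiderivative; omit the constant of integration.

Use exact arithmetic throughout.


The answer is 5*log(z) - 4*log(z - 1) - 5*log(z + 1) + 2*atan(z/2).
Step 1. Decompose ∫((-4*z**4 + 5*z**3 - 21*z**2 - 20)/(z**5 + 3*z**3 - 4*z)) dz by partial fractions, (-4*z**4 + 5*z**3 - 21*z**2 - 20)/(z**5 + 3*z**3 - 4*z) = 4/(z**2 + 4) - 5/(z + 1) - 4/(z - 1) + 5/z: now ∫(5/z) dz + ∫(-4/(z - 1)) dz + ∫(-5/(z + 1)) dz + ∫(4/(z**2 + 4)) dz.
Step 2. Evaluate the standard form [assuming z > 0]: now 5*log(z) + ∫(-4/(z - 1)) dz + ∫(-5/(z + 1)) dz + ∫(4/(z**2 + 4)) dz.
Step 3. Evaluate the standard form [assuming z > 1]: now 5*log(z) - 4*log(z - 1) + ∫(-5/(z + 1)) dz + ∫(4/(z**2 + 4)) dz.
Step 4. Evaluate the standard form [assuming z > -1]: now 5*log(z) - 4*log(z - 1) - 5*log(z + 1) + ∫(4/(z**2 + 4)) dz.
Step 5. Evaluate the standard form: now 5*log(z) - 4*log(z - 1) - 5*log(z + 1) + 2*atan(z/2).
Answer: 5*log(z) - 4*log(z - 1) - 5*log(z + 1) + 2*atan(z/2).


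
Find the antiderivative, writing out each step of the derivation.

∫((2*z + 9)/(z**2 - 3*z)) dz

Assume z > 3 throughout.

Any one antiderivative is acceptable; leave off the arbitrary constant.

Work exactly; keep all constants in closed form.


Step 1. Decompose ∫((2*z + 9)/(z**2 - 3*z)) dz by partial fractions, (2*z + 9)/(z**2 - 3*z) = 5/(z - 3) - 3/z: now ∫(-3/z) dz + ∫(5/(z - 3)) dz.
Step 2. Evaluate the standard form [assuming z > 3]: now 5*log(z - 3) + ∫(-3/z) dz.
Step 3. Evaluate the standard form [assuming z > 0]: now -3*log(z) + 5*log(z - 3).
Answer: -3*log(z) + 5*log(z - 3).


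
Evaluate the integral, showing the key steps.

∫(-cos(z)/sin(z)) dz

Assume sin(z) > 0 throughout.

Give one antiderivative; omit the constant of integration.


Step 1. Substitute u = sin(z), turning ∫(-cos(z)/sin(z)) dz into ∫(-1/u) du: now ∫(-1/u) du.
Step 2. Evaluate the standard form [assuming u > 0]: now -log(u).
Step 3. Substitute back u = sin(z): now -log(sin(z)).
Answer: -log(sin(z)).


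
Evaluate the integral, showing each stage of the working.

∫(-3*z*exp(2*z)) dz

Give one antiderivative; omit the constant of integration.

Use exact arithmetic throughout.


Step 1. Integrate ∫(-3*z*exp(2*z)) dz by parts with u = z, dv = (-3*exp(2*z)) dz, so v = -3*exp(2*z)/2: now -3*z*exp(2*z)/2 + ∫(3*exp(2*z)/2) dz.
Step 2. Evaluate the standard form: now -3*z*exp(2*z)/2 + 3*exp(2*z)/4.
Answer: -3*z*exp(2*z)/2 + 3*exp(2*z)/4.


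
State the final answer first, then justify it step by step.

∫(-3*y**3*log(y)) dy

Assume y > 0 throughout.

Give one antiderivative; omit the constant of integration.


The answer is -3*y**4*log(y)/4 + 3*y**4/16.
Step 1. Integrate ∫(-3*y**3*log(y)) dy by parts with u = log(y), dv = (-3*y**3) dy, so v = -3*y**4/4 [assuming y > 0]: now -3*y**4*log(y)/4 + ∫(3*y**3/4) dy.
Step 2. Evaluate the standard form: now -3*y**4*log(y)/4 + 3*y**4/16.
Answer: -3*y**4*log(y)/4 + 3*y**4/16.


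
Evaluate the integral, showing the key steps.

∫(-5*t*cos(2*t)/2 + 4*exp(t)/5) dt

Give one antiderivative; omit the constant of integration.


Step 1. Rewrite: now ∫(-5*t*cos(2*t)/2) dt + ∫(4*exp(t)/5) dt.
Step 2. Evaluate the standard form: now 4*exp(t)/5 + ∫(-5*t*cos(2*t)/2) dt.
Step 3. Integrate ∫(-5*t*cos(2*t)/2) dt by parts with u = t, dv = (-5*cos(2*t)/2) dt, so v = -5*sin(2*t)/4: now -5*t*sin(2*t)/4 + 4*exp(t)/5 + ∫(5*sin(2*t)/4) dt.
Step 4. Evaluate the standard form: now -5*t*sin(2*t)/4 + 4*exp(t)/5 - 5*cos(2*t)/8.
Answer: -5*t*sin(2*t)/4 + 4*exp(t)/5 - 5*cos(2*t)/8.


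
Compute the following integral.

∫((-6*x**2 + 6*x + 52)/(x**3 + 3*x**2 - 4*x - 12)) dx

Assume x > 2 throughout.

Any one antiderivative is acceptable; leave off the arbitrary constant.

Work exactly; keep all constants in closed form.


Answer: 2*log(x - 2) - 4*log(x + 2) - 4*log(x + 3).


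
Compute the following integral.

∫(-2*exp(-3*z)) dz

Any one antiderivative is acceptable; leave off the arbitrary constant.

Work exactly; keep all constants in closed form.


Answer: 2*exp(-3*z)/3.


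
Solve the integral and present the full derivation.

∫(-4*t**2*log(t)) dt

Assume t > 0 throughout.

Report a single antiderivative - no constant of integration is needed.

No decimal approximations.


Step 1. Integrate ∫(-4*t**2*log(t)) dt by parts with u = log(t), dv = (-4*t**2) dt, so v = -4*t**3/3 [assuming t > 0]: now -4*t**3*log(t)/3 + ∫(4*t**2/3) dt.
Step 2. Evaluate the standard form: now -4*t**3*log(t)/3 + 4*t**3/9.
Answer: -4*t**3*log(t)/3 + 4*t**3/9.


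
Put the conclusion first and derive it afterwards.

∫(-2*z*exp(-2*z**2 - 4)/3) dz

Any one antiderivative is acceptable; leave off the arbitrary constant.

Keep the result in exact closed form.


The answer is exp(-2*z**2 - 4)/6.
Step 1. Substitute u = z**2 + 2, turning ∫(-2*z*exp(-2*z**2 - 4)/3) dz into ∫(-exp(-2*u)/3) du: now ∫(-exp(-2*u)/3) du.
Step 2. Evaluate the standard form: now exp(-2*u)/6.
Step 3. Substitute back u = z**2 + 2: now exp(-2*z**2 - 4)/6.
Answer: exp(-2*z**2 - 4)/6.


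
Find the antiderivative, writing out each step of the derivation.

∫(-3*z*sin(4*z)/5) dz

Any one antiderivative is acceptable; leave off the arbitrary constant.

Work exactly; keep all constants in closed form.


Step 1. Integrate ∫(-3*z*sin(4*z)/5) dz by parts with u = z, dv = (-3*sin(4*z)/5) dz, so v = 3*cos(4*z)/20: now 3*z*cos(4*z)/20 + ∫(-3*cos(4*z)/20) dz.
Step 2. Evaluate the standard form: now 3*z*cos(4*z)/20 - 3*sin(4*z)/80.
Answer: 3*z*cos(4*z)/20 - 3*sin(4*z)/80.


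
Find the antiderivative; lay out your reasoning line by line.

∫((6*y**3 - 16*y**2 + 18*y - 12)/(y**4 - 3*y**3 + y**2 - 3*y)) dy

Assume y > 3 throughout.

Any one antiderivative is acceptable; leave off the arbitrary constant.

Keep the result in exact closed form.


Step 1. Decompose ∫((6*y**3 - 16*y**2 + 18*y - 12)/(y**4 - 3*y**3 + y**2 - 3*y)) dy by partial fractions, (6*y**3 - 16*y**2 + 18*y - 12)/(y**4 - 3*y**3 + y**2 - 3*y) = -4/(y**2 + 1) + 2/(y - 3) + 4/y: now ∫(4/y) dy + ∫(2/(y - 3)) dy + ∫(-4/(y**2 + 1)) dy.
Step 2. Evaluate the standard form [assuming y > 0]: now 4*log(y) + ∫(2/(y - 3)) dy + ∫(-4/(y**2 + 1)) dy.
Step 3. Evaluate the standard form [assuming y > 3]: now 4*log(y) + 2*log(y - 3) + ∫(-4/(y**2 + 1)) dy.
Step 4. Evaluate the standard form: now 4*log(y) + 2*log(y - 3) - 4*atan(y).
Answer: 4*log(y) + 2*log(y - 3) - 4*atan(y).


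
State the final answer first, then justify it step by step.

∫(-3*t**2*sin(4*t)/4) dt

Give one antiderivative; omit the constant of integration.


The answer is 3*t**2*cos(4*t)/16 - 3*t*sin(4*t)/32 - 3*cos(4*t)/128.
Step 1. Integrate ∫(-3*t**2*sin(4*t)/4) dt by parts with u = t**2, dv = (-3*sin(4*t)/4) dt, so v = 3*cos(4*t)/16: now 3*t**2*cos(4*t)/16 + ∫(-3*t*cos(4*t)/8) dt.
Step 2. Integrate ∫(-3*t*cos(4*t)/8) dt by parts with u = t, dv = (-3*cos(4*t)/8) dt, so v = -3*sin(4*t)/32: now 3*t**2*cos(4*t)/16 - 3*t*sin(4*t)/32 + ∫(3*sin(4*t)/32) dt.
Step 3. Evaluate the standard form: now 3*t**2*cos(4*t)/16 - 3*t*sin(4*t)/32 - 3*cos(4*t)/128.
Answer: 3*t**2*cos(4*t)/16 - 3*t*sin(4*t)/32 - 3*cos(4*t)/128.


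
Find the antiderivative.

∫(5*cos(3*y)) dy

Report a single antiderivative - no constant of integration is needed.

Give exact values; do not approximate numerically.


Answer: 5*sin(3*y)/3.


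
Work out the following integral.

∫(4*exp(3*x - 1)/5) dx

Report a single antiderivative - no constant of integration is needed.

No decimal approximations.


Answer: 4*exp(3*x - 1)/15.


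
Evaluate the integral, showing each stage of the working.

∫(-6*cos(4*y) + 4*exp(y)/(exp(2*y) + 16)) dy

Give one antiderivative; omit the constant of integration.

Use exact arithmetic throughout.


Step 1. Rewrite: now ∫(4*exp(y)/(exp(2*y) + 16)) dy + ∫(-6*cos(4*y)) dy.
Step 2. Substitute u = exp(y), turning ∫(4*exp(y)/(exp(2*y) + 16)) dy into ∫(4/(u**2 + 16)) du: now ∫(4/(u**2 + 16)) du + ∫(-6*cos(4*y)) dy.
Step 3. Evaluate the standard form: now atan(u/4) + ∫(-6*cos(4*y)) dy.
Step 4. Substitute back u = exp(y): now atan(exp(y)/4) + ∫(-6*cos(4*y)) dy.
Step 5. Evaluate the standard form: now -3*sin(4*y)/2 + atan(exp(y)/4).
Answer: -3*sin(4*y)/2 + atan(exp(y)/4).


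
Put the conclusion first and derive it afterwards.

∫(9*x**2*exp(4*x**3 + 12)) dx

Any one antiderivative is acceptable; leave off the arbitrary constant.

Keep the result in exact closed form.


The answer is 3*exp(4*x**3 + 12)/4.
Step 1. Substitute u = x**3 + 3, turning ∫(9*x**2*exp(4*x**3 + 12)) dx into ∫(3*exp(4*u)) du: now ∫(3*exp(4*u)) du.
Step 2. Evaluate the standard form: now 3*exp(4*u)/4.
Step 3. Substitute back u = x**3 + 3: now 3*exp(4*x**3 + 12)/4.
Answer: 3*exp(4*x**3 + 12)/4.


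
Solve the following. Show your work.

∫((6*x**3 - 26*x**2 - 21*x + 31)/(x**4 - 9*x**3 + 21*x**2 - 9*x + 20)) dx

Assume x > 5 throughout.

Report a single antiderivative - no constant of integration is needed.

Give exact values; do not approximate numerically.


Step 1. Decompose ∫((6*x**3 - 26*x**2 - 21*x + 31)/(x**4 - 9*x**3 + 21*x**2 - 9*x + 20)) dx by partial fractions, (6*x**3 - 26*x**2 - 21*x + 31)/(x**4 - 9*x**3 + 21*x**2 - 9*x + 20) = 3/(x**2 + 1) + 5/(x - 4) + 1/(x - 5): now ∫(1/(x - 5)) dx + ∫(5/(x - 4)) dx + ∫(3/(x**2 + 1)) dx.
Step 2. Evaluate the standard form [assuming x > 5]: now log(x - 5) + ∫(5/(x - 4)) dx + ∫(3/(x**2 + 1)) dx.
Step 3. Evaluate the standard form [assuming x > 4]: now log(x - 5) + 5*log(x - 4) + ∫(3/(x**2 + 1)) dx.
Step 4. Evaluate the standard form: now log(x - 5) + 5*log(x - 4) + 3*atan(x).
Answer: log(x - 5) + 5*log(x - 4) + 3*atan(x).


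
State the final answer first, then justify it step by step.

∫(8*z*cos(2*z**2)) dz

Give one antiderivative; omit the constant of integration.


The answer is 2*sin(2*z**2).
Step 1. Substitute u = z**2, turning ∫(8*z*cos(2*z**2)) dz into ∫(4*cos(2*u)) du: now ∫(4*cos(2*u)) du.
Step 2. Evaluate the standard form: now 2*sin(2*u).
Step 3. Substitute back u = z**2: now 2*sin(2*z**2).
Answer: 2*sin(2*z**2).


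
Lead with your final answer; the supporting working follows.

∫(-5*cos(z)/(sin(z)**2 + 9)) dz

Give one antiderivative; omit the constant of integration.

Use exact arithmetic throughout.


The answer is -5*atan(sin(z)/3)/3.
Step 1. Substitute u = sin(z), turning ∫(-5*cos(z)/(sin(z)**2 + 9)) dz into ∫(-5/(u**2 + 9)) du: now ∫(-5/(u**2 + 9)) du.
Step 2. Evaluate the standard form: now -5*atan(u/3)/3.
Step 3. Substitute back u = sin(z): now -5*atan(sin(z)/3)/3.
Answer: -5*atan(sin(z)/3)/3.


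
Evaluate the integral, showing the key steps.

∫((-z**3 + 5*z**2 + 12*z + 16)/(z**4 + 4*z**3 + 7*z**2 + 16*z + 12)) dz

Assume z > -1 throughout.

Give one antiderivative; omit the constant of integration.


Step 1. Decompose ∫((-z**3 + 5*z**2 + 12*z + 16)/(z**4 + 4*z**3 + 7*z**2 + 16*z + 12)) dz by partial fractions, (-z**3 + 5*z**2 + 12*z + 16)/(z**4 + 4*z**3 + 7*z**2 + 16*z + 12) = 4/(z**2 + 4) - 2/(z + 3) + 1/(z + 1): now ∫(1/(z + 1)) dz + ∫(-2/(z + 3)) dz + ∫(4/(z**2 + 4)) dz.
Step 2. Evaluate the standard form [assuming z > -3]: now -2*log(z + 3) + ∫(1/(z + 1)) dz + ∫(4/(z**2 + 4)) dz.
Step 3. Evaluate the standard form [assuming z > -1]: now log(z + 1) - 2*log(z + 3) + ∫(4/(z**2 + 4)) dz.
Step 4. Evaluate the standard form: now log(z + 1) - 2*log(z + 3) + 2*atan(z/2).
Answer: log(z + 1) - 2*log(z + 3) + 2*atan(z/2).


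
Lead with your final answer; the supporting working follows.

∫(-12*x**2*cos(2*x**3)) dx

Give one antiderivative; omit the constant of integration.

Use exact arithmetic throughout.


The answer is -2*sin(2*x**3).
Step 1. Substitute u = x**3, turning ∫(-12*x**2*cos(2*x**3)) dx into ∫(-4*cos(2*u)) du: now ∫(-4*cos(2*u)) du.
Step 2. Evaluate the standard form: now -2*sin(2*u).
Step 3. Substitute back u = x**3: now -2*sin(2*x**3).
Answer: -2*sin(2*x**3).


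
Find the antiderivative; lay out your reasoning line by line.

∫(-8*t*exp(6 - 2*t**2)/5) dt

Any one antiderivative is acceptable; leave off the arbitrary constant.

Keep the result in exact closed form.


Step 1. Substitute u = t**2 - 3, turning ∫(-8*t*exp(6 - 2*t**2)/5) dt into ∫(-4*exp(-2*u)/5) du: now ∫(-4*exp(-2*u)/5) du.
Step 2. Evaluate the standard form: now 2*exp(-2*u)/5.
Step 3. Substitute back u = t**2 - 3: now 2*exp(6 - 2*t**2)/5.
Answer: 2*exp(6 - 2*t**2)/5.


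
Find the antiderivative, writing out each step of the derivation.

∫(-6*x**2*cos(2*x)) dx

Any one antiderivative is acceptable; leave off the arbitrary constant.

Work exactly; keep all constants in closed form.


Step 1. Integrate ∫(-6*x**2*cos(2*x)) dx by parts with u = x**2, dv = (-6*cos(2*x)) dx, so v = -3*sin(2*x): now -3*x**2*sin(2*x) + ∫(6*x*sin(2*x)) dx.
Step 2. Integrate ∫(6*x*sin(2*x)) dx by parts with u = x, dv = (6*sin(2*x)) dx, so v = -3*cos(2*x): now -3*x**2*sin(2*x) - 3*x*cos(2*x) + ∫(3*cos(2*x)) dx.
Step 3. Evaluate the standard form: now -3*x**2*sin(2*x) - 3*x*cos(2*x) + 3*sin(2*x)/2.
Answer: -3*x**2*sin(2*x) - 3*x*cos(2*x) + 3*sin(2*x)/2.


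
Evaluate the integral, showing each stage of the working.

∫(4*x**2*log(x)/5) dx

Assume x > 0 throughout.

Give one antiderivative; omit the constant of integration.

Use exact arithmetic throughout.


Step 1. Integrate ∫(4*x**2*log(x)/5) dx by parts with u = log(x), dv = (4*x**2/5) dx, so v = 4*x**3/15 [assuming x > 0]: now 4*x**3*log(x)/15 + ∫(-4*x**2/15) dx.
Step 2. Evaluate the standard form: now 4*x**3*log(x)/15 - 4*x**3/45.
Answer: 4*x**3*log(x)/15 - 4*x**3/45.


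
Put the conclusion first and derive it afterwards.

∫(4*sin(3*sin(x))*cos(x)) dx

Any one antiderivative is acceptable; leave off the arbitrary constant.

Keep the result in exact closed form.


The answer is -4*cos(3*sin(x))/3.
Step 1. Substitute u = sin(x), turning ∫(4*sin(3*sin(x))*cos(x)) dx into ∫(4*sin(3*u)) du: now ∫(4*sin(3*u)) du.
Step 2. Evaluate the standard form: now -4*cos(3*u)/3.
Step 3. Substitute back u = sin(x): now -4*cos(3*sin(x))/3.
Answer: -4*cos(3*sin(x))/3.


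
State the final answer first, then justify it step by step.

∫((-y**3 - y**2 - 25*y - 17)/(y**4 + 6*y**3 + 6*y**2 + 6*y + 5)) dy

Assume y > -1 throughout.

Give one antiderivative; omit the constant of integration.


The answer is log(y + 1) - 2*log(y + 5) - 4*atan(y).
Step 1. Decompose ∫((-y**3 - y**2 - 25*y - 17)/(y**4 + 6*y**3 + 6*y**2 + 6*y + 5)) dy by partial fractions, (-y**3 - y**2 - 25*y - 17)/(y**4 + 6*y**3 + 6*y**2 + 6*y + 5) = -4/(y**2 + 1) - 2/(y + 5) + 1/(y + 1): now ∫(1/(y + 1)) dy + ∫(-2/(y + 5)) dy + ∫(-4/(y**2 + 1)) dy.
Step 2. Evaluate the standard form [assuming y > -5]: now -2*log(y + 5) + ∫(1/(y + 1)) dy + ∫(-4/(y**2 + 1)) dy.
Step 3. Evaluate the standard form [assuming y > -1]: now log(y + 1) - 2*log(y + 5) + ∫(-4/(y**2 + 1)) dy.
Step 4. Evaluate the standard form: now log(y + 1) - 2*log(y + 5) - 4*atan(y).
Answer: log(y + 1) - 2*log(y + 5) - 4*atan(y).


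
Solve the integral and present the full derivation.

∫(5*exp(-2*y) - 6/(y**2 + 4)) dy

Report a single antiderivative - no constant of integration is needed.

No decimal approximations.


Step 1. Rewrite: now ∫(-6/(y**2 + 4)) dy + ∫(5*exp(-2*y)) dy.
Step 2. Evaluate the standard form: now -3*atan(y/2) + ∫(5*exp(-2*y)) dy.
Step 3. Evaluate the standard form: now -3*atan(y/2) - 5*exp(-2*y)/2.
Answer: -3*atan(y/2) - 5*exp(-2*y)/2.


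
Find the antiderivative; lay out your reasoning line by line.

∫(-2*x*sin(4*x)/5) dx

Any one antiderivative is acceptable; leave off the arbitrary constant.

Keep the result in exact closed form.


Step 1. Integrate ∫(-2*x*sin(4*x)/5) dx by parts with u = x, dv = (-2*sin(4*x)/5) dx, so v = cos(4*x)/10: now x*cos(4*x)/10 + ∫(-cos(4*x)/10) dx.
Step 2. Evaluate the standard form: now x*cos(4*x)/10 - sin(4*x)/40.
Answer: x*cos(4*x)/10 - sin(4*x)/40.


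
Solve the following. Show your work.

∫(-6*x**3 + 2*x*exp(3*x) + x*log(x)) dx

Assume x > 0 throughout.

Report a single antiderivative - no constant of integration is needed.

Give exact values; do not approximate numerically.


Step 1. Rewrite: now ∫(-6*x**3) dx + ∫(2*x*exp(3*x)) dx + ∫(x*log(x)) dx.
Step 2. Integrate ∫(2*x*exp(3*x)) dx by parts with u = x, dv = (2*exp(3*x)) dx, so v = 2*exp(3*x)/3: now 2*x*exp(3*x)/3 + ∫(-6*x**3) dx + ∫(x*log(x)) dx + ∫(-2*exp(3*x)/3) dx.
Step 3. Evaluate the standard form: now 2*x*exp(3*x)/3 - 2*exp(3*x)/9 + ∫(-6*x**3) dx + ∫(x*log(x)) dx.
Step 4. Integrate ∫(x*log(x)) dx by parts with u = log(x), dv = (x) dx, so v = x**2/2 [assuming x > 0]: now x**2*log(x)/2 + 2*x*exp(3*x)/3 - 2*exp(3*x)/9 + ∫(-x/2) dx + ∫(-6*x**3) dx.
Step 5. Evaluate the standard form: now x**2*log(x)/2 - x**2/4 + 2*x*exp(3*x)/3 - 2*exp(3*x)/9 + ∫(-6*x**3) dx.
Step 6. Evaluate the standard form: now -3*x**4/2 + x**2*log(x)/2 - x**2/4 + 2*x*exp(3*x)/3 - 2*exp(3*x)/9.
Answer: -3*x**4/2 + x**2*log(x)/2 - x**2/4 + 2*x*exp(3*x)/3 - 2*exp(3*x)/9.


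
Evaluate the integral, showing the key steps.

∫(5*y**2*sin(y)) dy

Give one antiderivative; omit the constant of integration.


Step 1. Integrate ∫(5*y**2*sin(y)) dy by parts with u = y**2, dv = (5*sin(y)) dy, so v = -5*cos(y): now -5*y**2*cos(y) + ∫(10*y*cos(y)) dy.
Step 2. Integrate ∫(10*y*cos(y)) dy by parts with u = y, dv = (10*cos(y)) dy, so v = 10*sin(y): now -5*y**2*cos(y) + 10*y*sin(y) + ∫(-10*sin(y)) dy.
Step 3. Evaluate the standard form: now -5*y**2*cos(y) + 10*y*sin(y) + 10*cos(y).
Answer: -5*y**2*cos(y) + 10*y*sin(y) + 10*cos(y).


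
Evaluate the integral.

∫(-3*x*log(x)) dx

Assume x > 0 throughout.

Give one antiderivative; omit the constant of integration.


Answer: -3*x**2*log(x)/2 + 3*x**2/4.


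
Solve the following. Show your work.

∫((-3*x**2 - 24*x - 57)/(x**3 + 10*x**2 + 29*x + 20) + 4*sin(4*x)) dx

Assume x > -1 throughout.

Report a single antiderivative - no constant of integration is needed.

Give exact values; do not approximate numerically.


Step 1. Rewrite: now ∫((-3*x**2 - 24*x - 57)/(x**3 + 10*x**2 + 29*x + 20)) dx + ∫(4*sin(4*x)) dx.
Step 2. Evaluate the standard form: now -cos(4*x) + ∫((-3*x**2 - 24*x - 57)/(x**3 + 10*x**2 + 29*x + 20)) dx.
Step 3. Decompose ∫((-3*x**2 - 24*x - 57)/(x**3 + 10*x**2 + 29*x + 20)) dx by partial fractions, (-3*x**2 - 24*x - 57)/(x**3 + 10*x**2 + 29*x + 20) = -3/(x + 5) + 3/(x + 4) - 3/(x + 1): now -cos(4*x) + ∫(-3/(x + 1)) dx + ∫(3/(x + 4)) dx + ∫(-3/(x + 5)) dx.
Step 4. Evaluate the standard form [assuming x > -5]: now -3*log(x + 5) - cos(4*x) + ∫(-3/(x + 1)) dx + ∫(3/(x + 4)) dx.
Step 5. Evaluate the standard form [assuming x > -1]: now -3*log(x + 1) - 3*log(x + 5) - cos(4*x) + ∫(3/(x + 4)) dx.
Step 6. Evaluate the standard form [assuming x > -4]: now -3*log(x + 1) + 3*log(x + 4) - 3*log(x + 5) - cos(4*x).
Answer: -3*log(x + 1) + 3*log(x + 4) - 3*log(x + 5) - cos(4*x).


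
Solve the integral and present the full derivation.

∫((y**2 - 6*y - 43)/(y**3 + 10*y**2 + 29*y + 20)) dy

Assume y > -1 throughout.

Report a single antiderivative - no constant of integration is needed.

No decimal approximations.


Step 1. Decompose ∫((y**2 - 6*y - 43)/(y**3 + 10*y**2 + 29*y + 20)) dy by partial fractions, (y**2 - 6*y - 43)/(y**3 + 10*y**2 + 29*y + 20) = 3/(y + 5) + 1/(y + 4) - 3/(y + 1): now ∫(-3/(y + 1)) dy + ∫(1/(y + 4)) dy + ∫(3/(y + 5)) dy.
Step 2. Evaluate the standard form [assuming y > -1]: now -3*log(y + 1) + ∫(1/(y + 4)) dy + ∫(3/(y + 5)) dy.
Step 3. Evaluate the standard form [assuming y > -4]: now -3*log(y + 1) + log(y + 4) + ∫(3/(y + 5)) dy.
Step 4. Evaluate the standard form [assuming y > -5]: now -3*log(y + 1) + log(y + 4) + 3*log(y + 5).
Answer: -3*log(y + 1) + log(y + 4) + 3*log(y + 5).


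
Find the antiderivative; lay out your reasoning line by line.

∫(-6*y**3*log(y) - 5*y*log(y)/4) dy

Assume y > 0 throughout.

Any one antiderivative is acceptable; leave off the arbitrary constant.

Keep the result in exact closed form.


Step 1. Rewrite: now ∫(-5*y*log(y)/4) dy + ∫(-6*y**3*log(y)) dy.
Step 2. Integrate ∫(-5*y*log(y)/4) dy by parts with u = log(y), dv = (-5*y/4) dy, so v = -5*y**2/8 [assuming y > 0]: now -5*y**2*log(y)/8 + ∫(5*y/8) dy + ∫(-6*y**3*log(y)) dy.
Step 3. Evaluate the standard form: now -5*y**2*log(y)/8 + 5*y**2/16 + ∫(-6*y**3*log(y)) dy.
Step 4. Integrate ∫(-6*y**3*log(y)) dy by parts with u = log(y), dv = (-6*y**3) dy, so v = -3*y**4/2 [assuming y > 0]: now -3*y**4*log(y)/2 - 5*y**2*log(y)/8 + 5*y**2/16 + ∫(3*y**3/2) dy.
Step 5. Evaluate the standard form: now -3*y**4*log(y)/2 + 3*y**4/8 - 5*y**2*log(y)/8 + 5*y**2/16.
Answer: -3*y**4*log(y)/2 + 3*y**4/8 - 5*y**2*log(y)/8 + 5*y**2/16.


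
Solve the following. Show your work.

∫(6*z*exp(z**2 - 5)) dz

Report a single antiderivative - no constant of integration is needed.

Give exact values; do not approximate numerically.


Step 1. Substitute u = z**2 - 5, turning ∫(6*z*exp(z**2 - 5)) dz into ∫(3*exp(u)) du: now ∫(3*exp(u)) du.
Step 2. Evaluate the standard form: now 3*exp(u).
Step 3. Substitute back u = z**2 - 5: now 3*exp(z**2 - 5).
Answer: 3*exp(z**2 - 5).


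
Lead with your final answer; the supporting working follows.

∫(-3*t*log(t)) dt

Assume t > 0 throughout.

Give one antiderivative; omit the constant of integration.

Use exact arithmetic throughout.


The answer is -3*t**2*log(t)/2 + 3*t**2/4.
Step 1. Integrate ∫(-3*t*log(t)) dt by parts with u = log(t), dv = (-3*t) dt, so v = -3*t**2/2 [assuming t > 0]: now -3*t**2*log(t)/2 + ∫(3*t/2) dt.
Step 2. Evaluate the standard form: now -3*t**2*log(t)/2 + 3*t**2/4.
Answer: -3*t**2*log(t)/2 + 3*t**2/4.


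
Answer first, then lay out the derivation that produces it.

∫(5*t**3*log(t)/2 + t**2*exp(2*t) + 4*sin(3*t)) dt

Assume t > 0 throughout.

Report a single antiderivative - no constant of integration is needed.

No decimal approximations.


The answer is 5*t**4*log(t)/8 - 5*t**4/32 + t**2*exp(2*t)/2 - t*exp(2*t)/2 + exp(2*t)/4 - 4*cos(3*t)/3.
Step 1. Rewrite: now ∫(t**2*exp(2*t)) dt + ∫(5*t**3*log(t)/2) dt + ∫(4*sin(3*t)) dt.
Step 2. Integrate ∫(5*t**3*log(t)/2) dt by parts with u = log(t), dv = (5*t**3/2) dt, so v = 5*t**4/8 [assuming t > 0]: now 5*t**4*log(t)/8 + ∫(-5*t**3/8) dt + ∫(t**2*exp(2*t)) dt + ∫(4*sin(3*t)) dt.
Step 3. Evaluate the standard form: now 5*t**4*log(t)/8 - 5*t**4/32 + ∫(t**2*exp(2*t)) dt + ∫(4*sin(3*t)) dt.
Step 4. Evaluate the standard form: now 5*t**4*log(t)/8 - 5*t**4/32 - 4*cos(3*t)/3 + ∫(t**2*exp(2*t)) dt.
Step 5. Integrate ∫(t**2*exp(2*t)) dt by parts with u = t**2, dv = (exp(2*t)) dt, so v = exp(2*t)/2: now 5*t**4*log(t)/8 - 5*t**4/32 + t**2*exp(2*t)/2 - 4*cos(3*t)/3 + ∫(-t*exp(2*t)) dt.
Step 6. Integrate ∫(-t*exp(2*t)) dt by parts with u = t, dv = (-exp(2*t)) dt, so v = -exp(2*t)/2: now 5*t**4*log(t)/8 - 5*t**4/32 + t**2*exp(2*t)/2 - t*exp(2*t)/2 - 4*cos(3*t)/3 + ∫(exp(2*t)/2) dt.
Step 7. Evaluate the standard form: now 5*t**4*log(t)/8 - 5*t**4/32 + t**2*exp(2*t)/2 - t*exp(2*t)/2 + exp(2*t)/4 - 4*cos(3*t)/3.
Answer: 5*t**4*log(t)/8 - 5*t**4/32 + t**2*exp(2*t)/2 - t*exp(2*t)/2 + exp(2*t)/4 - 4*cos(3*t)/3.


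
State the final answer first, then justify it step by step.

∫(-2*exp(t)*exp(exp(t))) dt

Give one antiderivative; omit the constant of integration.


The answer is -2*exp(exp(t)).
Step 1. Substitute u = exp(t), turning ∫(-2*exp(t)*exp(exp(t))) dt into ∫(-2*exp(u)) du: now ∫(-2*exp(u)) du.
Step 2. Evaluate the standard form: now -2*exp(u).
Step 3. Substitute back u = exp(t): now -2*exp(exp(t)).
Answer: -2*exp(exp(t)).


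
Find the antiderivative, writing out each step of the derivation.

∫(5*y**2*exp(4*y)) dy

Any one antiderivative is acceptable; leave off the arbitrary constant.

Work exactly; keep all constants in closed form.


Step 1. Integrate ∫(5*y**2*exp(4*y)) dy by parts with u = y**2, dv = (5*exp(4*y)) dy, so v = 5*exp(4*y)/4: now 5*y**2*exp(4*y)/4 + ∫(-5*y*exp(4*y)/2) dy.
Step 2. Integrate ∫(-5*y*exp(4*y)/2) dy by parts with u = y, dv = (-5*exp(4*y)/2) dy, so v = -5*exp(4*y)/8: now 5*y**2*exp(4*y)/4 - 5*y*exp(4*y)/8 + ∫(5*exp(4*y)/8) dy.
Step 3. Evaluate the standard form: now 5*y**2*exp(4*y)/4 - 5*y*exp(4*y)/8 + 5*exp(4*y)/32.
Answer: 5*y**2*exp(4*y)/4 - 5*y*exp(4*y)/8 + 5*exp(4*y)/32.


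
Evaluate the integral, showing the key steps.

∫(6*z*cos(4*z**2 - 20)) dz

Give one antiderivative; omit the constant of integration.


Step 1. Substitute u = z**2 - 5, turning ∫(6*z*cos(4*z**2 - 20)) dz into ∫(3*cos(4*u)) du: now ∫(3*cos(4*u)) du.
Step 2. Evaluate the standard form: now 3*sin(4*u)/4.
Step 3. Substitute back u = z**2 - 5: now 3*sin(4*z**2 - 20)/4.
Answer: 3*sin(4*z**2 - 20)/4.


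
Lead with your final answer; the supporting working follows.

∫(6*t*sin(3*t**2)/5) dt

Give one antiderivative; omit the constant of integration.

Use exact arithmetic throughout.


The answer is -cos(3*t**2)/5.
Step 1. Substitute u = t**2, turning ∫(6*t*sin(3*t**2)/5) dt into ∫(3*sin(3*u)/5) du: now ∫(3*sin(3*u)/5) du.
Step 2. Evaluate the standard form: now -cos(3*u)/5.
Step 3. Substitute back u = t**2: now -cos(3*t**2)/5.
Answer: -cos(3*t**2)/5.


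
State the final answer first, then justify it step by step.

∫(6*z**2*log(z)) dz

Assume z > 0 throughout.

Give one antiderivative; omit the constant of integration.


The answer is 2*z**3*log(z) - 2*z**3/3.
Step 1. Integrate ∫(6*z**2*log(z)) dz by parts with u = log(z), dv = (6*z**2) dz, so v = 2*z**3 [assuming z > 0]: now 2*z**3*log(z) + ∫(-2*z**2) dz.
Step 2. Evaluate the standard form: now 2*z**3*log(z) - 2*z**3/3.
Answer: 2*z**3*log(z) - 2*z**3/3.


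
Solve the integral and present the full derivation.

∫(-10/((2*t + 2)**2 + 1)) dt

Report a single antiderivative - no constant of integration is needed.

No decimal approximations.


Step 1. Substitute u = 2*t + 2, turning ∫(-10/((2*t + 2)**2 + 1)) dt into ∫(-5/(u**2 + 1)) du: now ∫(-5/(u**2 + 1)) du.
Step 2. Evaluate the standard form: now -5*atan(u).
Step 3. Substitute back u = 2*t + 2: now -5*atan(2*t + 2).
Answer: -5*atan(2*t + 2).


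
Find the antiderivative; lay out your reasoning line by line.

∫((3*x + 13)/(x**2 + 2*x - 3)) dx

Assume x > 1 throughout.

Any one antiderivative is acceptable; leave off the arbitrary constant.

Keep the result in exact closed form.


Step 1. Decompose ∫((3*x + 13)/(x**2 + 2*x - 3)) dx by partial fractions, (3*x + 13)/(x**2 + 2*x - 3) = -1/(x + 3) + 4/(x - 1): now ∫(4/(x - 1)) dx + ∫(-1/(x + 3)) dx.
Step 2. Evaluate the standard form [assuming x > -3]: now -log(x + 3) + ∫(4/(x - 1)) dx.
Step 3. Evaluate the standard form [assuming x > 1]: now 4*log(x - 1) - log(x + 3).
Answer: 4*log(x - 1) - log(x + 3).


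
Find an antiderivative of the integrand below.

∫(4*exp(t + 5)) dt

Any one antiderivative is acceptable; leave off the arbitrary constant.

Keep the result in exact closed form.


Answer: 4*exp(t + 5).


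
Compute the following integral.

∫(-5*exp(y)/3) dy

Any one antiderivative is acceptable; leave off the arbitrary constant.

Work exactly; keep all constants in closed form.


Answer: -5*exp(y)/3.


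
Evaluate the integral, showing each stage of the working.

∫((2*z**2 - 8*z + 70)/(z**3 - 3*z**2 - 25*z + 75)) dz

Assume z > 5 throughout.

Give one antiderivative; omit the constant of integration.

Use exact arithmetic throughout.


Step 1. Decompose ∫((2*z**2 - 8*z + 70)/(z**3 - 3*z**2 - 25*z + 75)) dz by partial fractions, (2*z**2 - 8*z + 70)/(z**3 - 3*z**2 - 25*z + 75) = 2/(z + 5) - 4/(z - 3) + 4/(z - 5): now ∫(4/(z - 5)) dz + ∫(-4/(z - 3)) dz + ∫(2/(z + 5)) dz.
Step 2. Evaluate the standard form [assuming z > 3]: now -4*log(z - 3) + ∫(4/(z - 5)) dz + ∫(2/(z + 5)) dz.
Step 3. Evaluate the standard form [assuming z > -5]: now -4*log(z - 3) + 2*log(z + 5) + ∫(4/(z - 5)) dz.
Step 4. Evaluate the standard form [assuming z > 5]: now 4*log(z - 5) - 4*log(z - 3) + 2*log(z + 5).
Answer: 4*log(z - 5) - 4*log(z - 3) + 2*log(z + 5).


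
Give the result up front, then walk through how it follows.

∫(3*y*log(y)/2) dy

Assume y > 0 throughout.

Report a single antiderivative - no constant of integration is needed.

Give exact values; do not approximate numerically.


The answer is 3*y**2*log(y)/4 - 3*y**2/8.
Step 1. Integrate ∫(3*y*log(y)/2) dy by parts with u = log(y), dv = (3*y/2) dy, so v = 3*y**2/4 [assuming y > 0]: now 3*y**2*log(y)/4 + ∫(-3*y/4) dy.
Step 2. Evaluate the standard form: now 3*y**2*log(y)/4 - 3*y**2/8.
Answer: 3*y**2*log(y)/4 - 3*y**2/8.


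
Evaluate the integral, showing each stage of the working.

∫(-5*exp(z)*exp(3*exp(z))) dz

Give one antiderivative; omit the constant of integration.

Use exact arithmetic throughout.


Step 1. Substitute u = exp(z), turning ∫(-5*exp(z)*exp(3*exp(z))) dz into ∫(-5*exp(3*u)) du: now ∫(-5*exp(3*u)) du.
Step 2. Evaluate the standard form: now -5*exp(3*u)/3.
Step 3. Substitute back u = exp(z): now -5*exp(3*exp(z))/3.
Answer: -5*exp(3*exp(z))/3.


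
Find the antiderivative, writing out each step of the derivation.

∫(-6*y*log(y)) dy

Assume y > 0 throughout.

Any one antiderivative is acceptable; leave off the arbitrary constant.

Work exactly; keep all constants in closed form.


Step 1. Integrate ∫(-6*y*log(y)) dy by parts with u = log(y), dv = (-6*y) dy, so v = -3*y**2 [assuming y > 0]: now -3*y**2*log(y) + ∫(3*y) dy.
Step 2. Evaluate the standard form: now -3*y**2*log(y) + 3*y**2/2.
Answer: -3*y**2*log(y) + 3*y**2/2.


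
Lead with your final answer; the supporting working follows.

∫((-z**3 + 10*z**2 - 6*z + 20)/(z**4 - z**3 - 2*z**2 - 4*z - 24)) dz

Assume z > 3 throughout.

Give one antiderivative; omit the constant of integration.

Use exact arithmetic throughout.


The answer is log(z - 3) - 2*log(z + 2) + atan(z/2).
Step 1. Decompose ∫((-z**3 + 10*z**2 - 6*z + 20)/(z**4 - z**3 - 2*z**2 - 4*z - 24)) dz by partial fractions, (-z**3 + 10*z**2 - 6*z + 20)/(z**4 - z**3 - 2*z**2 - 4*z - 24) = 2/(z**2 + 4) - 2/(z + 2) + 1/(z - 3): now ∫(1/(z - 3)) dz + ∫(-2/(z + 2)) dz + ∫(2/(z**2 + 4)) dz.
Step 2. Evaluate the standard form [assuming z > 3]: now log(z - 3) + ∫(-2/(z + 2)) dz + ∫(2/(z**2 + 4)) dz.
Step 3. Evaluate the standard form [assuming z > -2]: now log(z - 3) - 2*log(z + 2) + ∫(2/(z**2 + 4)) dz.
Step 4. Evaluate the standard form: now log(z - 3) - 2*log(z + 2) + atan(z/2).
Answer: log(z - 3) - 2*log(z + 2) + atan(z/2).


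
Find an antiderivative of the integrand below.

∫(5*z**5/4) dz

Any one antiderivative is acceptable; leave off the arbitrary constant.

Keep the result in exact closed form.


Answer: 5*z**6/24.


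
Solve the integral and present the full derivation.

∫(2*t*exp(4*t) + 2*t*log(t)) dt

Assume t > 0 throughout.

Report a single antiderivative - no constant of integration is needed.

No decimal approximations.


Step 1. Rewrite: now ∫(2*t*exp(4*t)) dt + ∫(2*t*log(t)) dt.
Step 2. Integrate ∫(2*t*exp(4*t)) dt by parts with u = t, dv = (2*exp(4*t)) dt, so v = exp(4*t)/2: now t*exp(4*t)/2 + ∫(2*t*log(t)) dt + ∫(-exp(4*t)/2) dt.
Step 3. Evaluate the standard form: now t*exp(4*t)/2 - exp(4*t)/8 + ∫(2*t*log(t)) dt.
Step 4. Integrate ∫(2*t*log(t)) dt by parts with u = log(t), dv = (2*t) dt, so v = t**2 [assuming t > 0]: now t**2*log(t) + t*exp(4*t)/2 - exp(4*t)/8 + ∫(-t) dt.
Step 5. Evaluate the standard form: now t**2*log(t) - t**2/2 + t*exp(4*t)/2 - exp(4*t)/8.
Answer: t**2*log(t) - t**2/2 + t*exp(4*t)/2 - exp(4*t)/8.


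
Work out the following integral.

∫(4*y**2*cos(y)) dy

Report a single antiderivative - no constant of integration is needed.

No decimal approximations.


Answer: 4*y**2*sin(y) + 8*y*cos(y) - 8*sin(y).


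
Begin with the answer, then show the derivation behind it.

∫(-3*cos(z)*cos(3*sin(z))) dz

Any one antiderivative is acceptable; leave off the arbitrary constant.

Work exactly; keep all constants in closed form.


The answer is -sin(3*sin(z)).
Step 1. Substitute u = sin(z), turning ∫(-3*cos(z)*cos(3*sin(z))) dz into ∫(-3*cos(3*u)) du: now ∫(-3*cos(3*u)) du.
Step 2. Evaluate the standard form: now -sin(3*u).
Step 3. Substitute back u = sin(z): now -sin(3*sin(z)).
Answer: -sin(3*sin(z)).


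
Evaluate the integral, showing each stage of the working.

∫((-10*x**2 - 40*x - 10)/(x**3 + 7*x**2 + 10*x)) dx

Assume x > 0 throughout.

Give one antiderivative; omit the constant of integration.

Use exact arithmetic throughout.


Step 1. Decompose ∫((-10*x**2 - 40*x - 10)/(x**3 + 7*x**2 + 10*x)) dx by partial fractions, (-10*x**2 - 40*x - 10)/(x**3 + 7*x**2 + 10*x) = -4/(x + 5) - 5/(x + 2) - 1/x: now ∫(-1/x) dx + ∫(-5/(x + 2)) dx + ∫(-4/(x + 5)) dx.
Step 2. Evaluate the standard form [assuming x > 0]: now -log(x) + ∫(-5/(x + 2)) dx + ∫(-4/(x + 5)) dx.
Step 3. Evaluate the standard form [assuming x > -2]: now -log(x) - 5*log(x + 2) + ∫(-4/(x + 5)) dx.
Step 4. Evaluate the standard form [assuming x > -5]: now -log(x) - 5*log(x + 2) - 4*log(x + 5).
Answer: -log(x) - 5*log(x + 2) - 4*log(x + 5).


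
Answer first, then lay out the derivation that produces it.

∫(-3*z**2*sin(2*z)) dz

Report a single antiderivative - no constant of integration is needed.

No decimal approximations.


The answer is 3*z**2*cos(2*z)/2 - 3*z*sin(2*z)/2 - 3*cos(2*z)/4.
Step 1. Integrate ∫(-3*z**2*sin(2*z)) dz by parts with u = z**2, dv = (-3*sin(2*z)) dz, so v = 3*cos(2*z)/2: now 3*z**2*cos(2*z)/2 + ∫(-3*z*cos(2*z)) dz.
Step 2. Integrate ∫(-3*z*cos(2*z)) dz by parts with u = z, dv = (-3*cos(2*z)) dz, so v = -3*sin(2*z)/2: now 3*z**2*cos(2*z)/2 - 3*z*sin(2*z)/2 + ∫(3*sin(2*z)/2) dz.
Step 3. Evaluate the standard form: now 3*z**2*cos(2*z)/2 - 3*z*sin(2*z)/2 - 3*cos(2*z)/4.
Answer: 3*z**2*cos(2*z)/2 - 3*z*sin(2*z)/2 - 3*cos(2*z)/4.


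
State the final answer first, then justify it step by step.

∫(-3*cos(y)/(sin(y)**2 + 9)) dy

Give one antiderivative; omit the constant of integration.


The answer is -atan(sin(y)/3).
Step 1. Substitute u = sin(y), turning ∫(-3*cos(y)/(sin(y)**2 + 9)) dy into ∫(-3/(u**2 + 9)) du: now ∫(-3/(u**2 + 9)) du.
Step 2. Evaluate the standard form: now -atan(u/3).
Step 3. Substitute back u = sin(y): now -atan(sin(y)/3).
Answer: -atan(sin(y)/3).


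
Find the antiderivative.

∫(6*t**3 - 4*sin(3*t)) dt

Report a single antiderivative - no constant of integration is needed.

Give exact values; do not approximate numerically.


Answer: 3*t**4/2 + 4*cos(3*t)/3.


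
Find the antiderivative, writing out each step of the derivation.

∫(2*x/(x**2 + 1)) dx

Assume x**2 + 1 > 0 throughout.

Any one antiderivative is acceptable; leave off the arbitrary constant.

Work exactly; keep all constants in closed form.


Step 1. Substitute u = x**2 + 1, turning ∫(2*x/(x**2 + 1)) dx into ∫(1/u) du: now ∫(1/u) du.
Step 2. Evaluate the standard form [assuming u > 0]: now log(u).
Step 3. Substitute back u = x**2 + 1: now log(x**2 + 1).
Answer: log(x**2 + 1).


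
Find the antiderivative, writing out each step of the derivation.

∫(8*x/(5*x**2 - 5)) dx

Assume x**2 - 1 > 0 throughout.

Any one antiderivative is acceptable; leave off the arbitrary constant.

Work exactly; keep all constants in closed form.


Step 1. Substitute u = x**2 - 1, turning ∫(8*x/(5*x**2 - 5)) dx into ∫(4/(5*u)) du: now ∫(4/(5*u)) du.
Step 2. Evaluate the standard form [assuming u > 0]: now 4*log(u)/5.
Step 3. Substitute back u = x**2 - 1: now 4*log(x**2 - 1)/5.
Answer: 4*log(x**2 - 1)/5.


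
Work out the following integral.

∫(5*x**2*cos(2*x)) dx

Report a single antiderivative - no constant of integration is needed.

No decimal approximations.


Answer: 5*x**2*sin(2*x)/2 + 5*x*cos(2*x)/2 - 5*sin(2*x)/4.


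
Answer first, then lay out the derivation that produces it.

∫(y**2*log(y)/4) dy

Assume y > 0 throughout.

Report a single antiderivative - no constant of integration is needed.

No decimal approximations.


The answer is y**3*log(y)/12 - y**3/36.
Step 1. Integrate ∫(y**2*log(y)/4) dy by parts with u = log(y), dv = (y**2/4) dy, so v = y**3/12 [assuming y > 0]: now y**3*log(y)/12 + ∫(-y**2/12) dy.
Step 2. Evaluate the standard form: now y**3*log(y)/12 - y**3/36.
Answer: y**3*log(y)/12 - y**3/36.


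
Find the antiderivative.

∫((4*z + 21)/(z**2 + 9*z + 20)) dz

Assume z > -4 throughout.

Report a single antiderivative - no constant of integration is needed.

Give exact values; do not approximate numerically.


Answer: 5*log(z + 4) - log(z + 5).


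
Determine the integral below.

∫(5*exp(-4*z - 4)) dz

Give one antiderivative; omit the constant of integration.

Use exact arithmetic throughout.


Answer: -5*exp(-4*z - 4)/4.


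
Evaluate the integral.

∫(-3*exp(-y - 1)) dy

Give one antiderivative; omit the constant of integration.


Answer: 3*exp(-y - 1).


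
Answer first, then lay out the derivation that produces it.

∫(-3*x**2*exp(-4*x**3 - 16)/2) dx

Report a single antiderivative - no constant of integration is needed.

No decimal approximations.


The answer is exp(-4*x**3 - 16)/8.
Step 1. Substitute u = x**3 + 4, turning ∫(-3*x**2*exp(-4*x**3 - 16)/2) dx into ∫(-exp(-4*u)/2) du: now ∫(-exp(-4*u)/2) du.
Step 2. Evaluate the standard form: now exp(-4*u)/8.
Step 3. Substitute back u = x**3 + 4: now exp(-4*x**3 - 16)/8.
Answer: exp(-4*x**3 - 16)/8.


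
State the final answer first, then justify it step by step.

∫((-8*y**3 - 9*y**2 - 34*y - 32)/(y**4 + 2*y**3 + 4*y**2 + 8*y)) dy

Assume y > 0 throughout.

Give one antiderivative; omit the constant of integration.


The answer is -4*log(y) - 4*log(y + 2) - atan(y/2)/2.
Step 1. Decompose ∫((-8*y**3 - 9*y**2 - 34*y - 32)/(y**4 + 2*y**3 + 4*y**2 + 8*y)) dy by partial fractions, (-8*y**3 - 9*y**2 - 34*y - 32)/(y**4 + 2*y**3 + 4*y**2 + 8*y) = -1/(y**2 + 4) - 4/(y + 2) - 4/y: now ∫(-4/y) dy + ∫(-4/(y + 2)) dy + ∫(-1/(y**2 + 4)) dy.
Step 2. Evaluate the standard form [assuming y > 0]: now -4*log(y) + ∫(-4/(y + 2)) dy + ∫(-1/(y**2 + 4)) dy.
Step 3. Evaluate the standard form [assuming y > -2]: now -4*log(y) - 4*log(y + 2) + ∫(-1/(y**2 + 4)) dy.
Step 4. Evaluate the standard form: now -4*log(y) - 4*log(y + 2) - atan(y/2)/2.
Answer: -4*log(y) - 4*log(y + 2) - atan(y/2)/2.


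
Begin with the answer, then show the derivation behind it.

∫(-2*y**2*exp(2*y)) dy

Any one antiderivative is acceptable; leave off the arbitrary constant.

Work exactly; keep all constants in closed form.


The answer is -y**2*exp(2*y) + y*exp(2*y) - exp(2*y)/2.
Step 1. Integrate ∫(-2*y**2*exp(2*y)) dy by parts with u = y**2, dv = (-2*exp(2*y)) dy, so v = -exp(2*y): now -y**2*exp(2*y) + ∫(2*y*exp(2*y)) dy.
Step 2. Integrate ∫(2*y*exp(2*y)) dy by parts with u = y, dv = (2*exp(2*y)) dy, so v = exp(2*y): now -y**2*exp(2*y) + y*exp(2*y) + ∫(-exp(2*y)) dy.
Step 3. Evaluate the standard form: now -y**2*exp(2*y) + y*exp(2*y) - exp(2*y)/2.
Answer: -y**2*exp(2*y) + y*exp(2*y) - exp(2*y)/2.


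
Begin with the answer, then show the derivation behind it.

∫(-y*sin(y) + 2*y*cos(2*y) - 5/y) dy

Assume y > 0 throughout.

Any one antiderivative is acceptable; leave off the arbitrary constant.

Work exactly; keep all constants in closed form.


The answer is y*sin(2*y) + y*cos(y) - 5*log(y) - sin(y) + cos(2*y)/2.
Step 1. Rewrite: now ∫(-5/y) dy + ∫(-y*sin(y)) dy + ∫(2*y*cos(2*y)) dy.
Step 2. Evaluate the standard form [assuming y > 0]: now -5*log(y) + ∫(-y*sin(y)) dy + ∫(2*y*cos(2*y)) dy.
Step 3. Integrate ∫(2*y*cos(2*y)) dy by parts with u = y, dv = (2*cos(2*y)) dy, so v = sin(2*y): now y*sin(2*y) - 5*log(y) + ∫(-y*sin(y)) dy + ∫(-sin(2*y)) dy.
Step 4. Evaluate the standard form: now y*sin(2*y) - 5*log(y) + cos(2*y)/2 + ∫(-y*sin(y)) dy.
Step 5. Integrate ∫(-y*sin(y)) dy by parts with u = y, dv = (-sin(y)) dy, so v = cos(y): now y*sin(2*y) + y*cos(y) - 5*log(y) + cos(2*y)/2 + ∫(-cos(y)) dy.
Step 6. Evaluate the standard form: now y*sin(2*y) + y*cos(y) - 5*log(y) - sin(y) + cos(2*y)/2.
Answer: y*sin(2*y) + y*cos(y) - 5*log(y) - sin(y) + cos(2*y)/2.
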